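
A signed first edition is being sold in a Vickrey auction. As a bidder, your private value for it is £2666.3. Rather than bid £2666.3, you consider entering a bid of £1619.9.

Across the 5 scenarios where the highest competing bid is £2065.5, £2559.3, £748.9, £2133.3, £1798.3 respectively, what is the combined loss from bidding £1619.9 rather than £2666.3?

£2108.8

The deviation costs you only when the competing bid falls strictly between £1619.9 and £2666.3; elsewhere both bids give the same outcome.
£2065.5: truthful payoff £600.8, deviation payoff £0 → loss £600.8.
£2559.3: truthful payoff £107, deviation payoff £0 → loss £107.
£748.9: outcomes coincide → loss £0.
£2133.3: truthful payoff £533, deviation payoff £0 → loss £533.
£1798.3: truthful payoff £868, deviation payoff £0 → loss £868.
Total loss = £600.8 + £107 + £533 + £868 = £2108.8.
Because the price is fixed by the runner-up's bid, deviating from your value can only change a good outcome into a bad one — never the reverse.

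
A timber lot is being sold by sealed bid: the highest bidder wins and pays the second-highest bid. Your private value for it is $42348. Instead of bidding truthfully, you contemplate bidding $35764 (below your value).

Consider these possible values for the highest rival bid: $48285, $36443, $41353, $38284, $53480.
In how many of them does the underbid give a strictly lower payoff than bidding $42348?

3

The deviation hurts exactly when the highest competing bid lies strictly between $35764 and $42348 — underbidding then forfeits a profitable win.
$48285: above both → same outcome either way.
$36443: inside the interval → strictly worse (loss $5905).
$41353: inside the interval → strictly worse (loss $995).
$38284: inside the interval → strictly worse (loss $4064).
$53480: above both → same outcome either way.
Count: 3.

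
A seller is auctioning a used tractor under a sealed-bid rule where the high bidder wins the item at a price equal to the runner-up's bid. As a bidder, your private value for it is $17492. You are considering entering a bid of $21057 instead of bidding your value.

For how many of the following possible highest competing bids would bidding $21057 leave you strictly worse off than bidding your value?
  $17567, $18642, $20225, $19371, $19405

5

The deviation hurts exactly when the highest competing bid lies strictly between $17492 and $21057 — overbidding then wins at a price above your value.
$17567: inside the interval → strictly worse (loss $75).
$18642: inside the interval → strictly worse (loss $1150).
$20225: inside the interval → strictly worse (loss $2733).
$19371: inside the interval → strictly worse (loss $1879).
$19405: inside the interval → strictly worse (loss $1913).
Count: 5.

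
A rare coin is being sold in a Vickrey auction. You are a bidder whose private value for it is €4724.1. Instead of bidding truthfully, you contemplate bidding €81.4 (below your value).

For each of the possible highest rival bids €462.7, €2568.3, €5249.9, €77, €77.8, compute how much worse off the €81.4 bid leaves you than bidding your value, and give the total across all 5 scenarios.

The deviation costs you only when the competing bid falls strictly between €81.4 and €4724.1; elsewhere both bids give the same outcome.
€462.7: truthful payoff €4261.4, deviation payoff €0 → loss €4261.4.
€2568.3: truthful payoff €2155.8, deviation payoff €0 → loss €2155.8.
€5249.9: outcomes coincide → loss €0.
€77: outcomes coincide → loss €0.
€77.8: outcomes coincide → loss €0.
Total loss = €4261.4 + €2155.8 = €6417.2.
Truthful bidding weakly dominates here: raising your bid can only win items priced above your value, and lowering it can only forfeit items priced below.

€6417.2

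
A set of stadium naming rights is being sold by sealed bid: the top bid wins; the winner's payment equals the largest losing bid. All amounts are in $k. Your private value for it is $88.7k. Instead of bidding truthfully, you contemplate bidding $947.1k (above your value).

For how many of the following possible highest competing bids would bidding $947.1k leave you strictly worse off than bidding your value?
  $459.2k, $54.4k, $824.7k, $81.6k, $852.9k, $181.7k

4

The deviation hurts exactly when the highest competing bid lies strictly between $88.7k and $947.1k — overbidding then wins at a price above your value.
$459.2k: inside the interval → strictly worse (loss $370.5k).
$54.4k: below both → same outcome either way.
$824.7k: inside the interval → strictly worse (loss $736k).
$81.6k: below both → same outcome either way.
$852.9k: inside the interval → strictly worse (loss $764.2k).
$181.7k: inside the interval → strictly worse (loss $93k).
Count: 4.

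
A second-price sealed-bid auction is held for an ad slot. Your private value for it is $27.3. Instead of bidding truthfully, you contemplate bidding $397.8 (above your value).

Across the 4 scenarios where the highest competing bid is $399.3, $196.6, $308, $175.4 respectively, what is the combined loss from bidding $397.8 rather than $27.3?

$598.1

The deviation costs you only when the competing bid falls strictly between $27.3 and $397.8; elsewhere both bids give the same outcome.
$399.3: outcomes coincide → loss $0.
$196.6: truthful payoff $0, deviation payoff −$169.3 → loss $169.3.
$308: truthful payoff $0, deviation payoff −$280.7 → loss $280.7.
$175.4: truthful payoff $0, deviation payoff −$148.1 → loss $148.1.
Total loss = $169.3 + $280.7 + $148.1 = $598.1.
Because the price is fixed by the runner-up's bid, deviating from your value can only change a good outcome into a bad one — never the reverse.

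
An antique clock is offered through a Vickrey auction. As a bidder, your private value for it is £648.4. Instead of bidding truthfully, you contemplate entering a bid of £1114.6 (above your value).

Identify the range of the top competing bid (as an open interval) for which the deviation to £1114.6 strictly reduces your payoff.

If the competing bid is below £648.4, both bids win at the same price — no difference.
If it is above £1114.6, both bids lose — no difference.
If it lies strictly between £648.4 and £1114.6, bidding your value loses (payoff 0) while bidding £1114.6 wins at a price above your value (payoff negative).
So the deviation strictly hurts on the open interval (£648.4, £1114.6).
Truthful bidding weakly dominates here: raising your bid can only win items priced above your value, and lowering it can only forfeit items priced below.

(£648.4, £1114.6)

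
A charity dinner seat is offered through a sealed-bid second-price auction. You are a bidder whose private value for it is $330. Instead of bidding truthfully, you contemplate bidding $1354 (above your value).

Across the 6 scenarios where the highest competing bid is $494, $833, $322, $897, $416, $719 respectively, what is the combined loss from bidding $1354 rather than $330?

$1709

The deviation costs you only when the competing bid falls strictly between $330 and $1354; elsewhere both bids give the same outcome.
$494: truthful payoff $0, deviation payoff −$164 → loss $164.
$833: truthful payoff $0, deviation payoff −$503 → loss $503.
$322: outcomes coincide → loss $0.
$897: truthful payoff $0, deviation payoff −$567 → loss $567.
$416: truthful payoff $0, deviation payoff −$86 → loss $86.
$719: truthful payoff $0, deviation payoff −$389 → loss $389.
Total loss = $164 + $503 + $567 + $86 + $389 = $1709.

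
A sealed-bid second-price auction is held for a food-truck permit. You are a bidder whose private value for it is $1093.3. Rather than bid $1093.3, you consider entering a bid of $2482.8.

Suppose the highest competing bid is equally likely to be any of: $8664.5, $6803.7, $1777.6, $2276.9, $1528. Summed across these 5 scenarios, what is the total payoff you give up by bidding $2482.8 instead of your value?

The deviation costs you only when the competing bid falls strictly between $1093.3 and $2482.8; elsewhere both bids give the same outcome.
$8664.5: outcomes coincide → loss $0.
$6803.7: outcomes coincide → loss $0.
$1777.6: truthful payoff $0, deviation payoff −$684.3 → loss $684.3.
$2276.9: truthful payoff $0, deviation payoff −$1183.6 → loss $1183.6.
$1528: truthful payoff $0, deviation payoff −$434.7 → loss $434.7.
Total loss = $684.3 + $1183.6 + $434.7 = $2302.6.
Because the price is fixed by the runner-up's bid, deviating from your value can only change a good outcome into a bad one — never the reverse.

$2302.6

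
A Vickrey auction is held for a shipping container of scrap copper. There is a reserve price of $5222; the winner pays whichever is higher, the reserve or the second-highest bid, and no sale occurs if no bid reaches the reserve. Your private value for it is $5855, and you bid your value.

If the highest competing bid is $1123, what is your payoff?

$633

Your bid $5855 is the highest and exceeds the reserve.
Price = max(second-highest bid, reserve) = max($1123, $5222) = $5222.
Payoff = $5855 − $5222 = $633.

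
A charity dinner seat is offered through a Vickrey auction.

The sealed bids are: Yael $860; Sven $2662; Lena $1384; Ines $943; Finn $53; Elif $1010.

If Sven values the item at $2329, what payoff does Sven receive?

Highest bid: Sven at $2662, so Sven wins.
Second-highest bid: Lena at $1384 — that is the price the winner pays.
Sven's payoff = value − price = $2329 − $1384 = $945.

$945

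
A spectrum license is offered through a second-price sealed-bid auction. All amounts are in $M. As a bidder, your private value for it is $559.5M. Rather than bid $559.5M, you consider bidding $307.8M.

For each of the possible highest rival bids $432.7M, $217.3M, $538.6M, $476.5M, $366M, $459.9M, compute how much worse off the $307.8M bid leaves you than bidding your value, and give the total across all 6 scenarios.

$523.8M

The deviation costs you only when the competing bid falls strictly between $307.8M and $559.5M; elsewhere both bids give the same outcome.
$432.7M: truthful payoff $126.8M, deviation payoff $0M → loss $126.8M.
$217.3M: outcomes coincide → loss $0M.
$538.6M: truthful payoff $20.9M, deviation payoff $0M → loss $20.9M.
$476.5M: truthful payoff $83M, deviation payoff $0M → loss $83M.
$366M: truthful payoff $193.5M, deviation payoff $0M → loss $193.5M.
$459.9M: truthful payoff $99.6M, deviation payoff $0M → loss $99.6M.
Total loss = $126.8M + $20.9M + $83M + $193.5M + $99.6M = $523.8M.
Because the price is fixed by the runner-up's bid, deviating from your value can only change a good outcome into a bad one — never the reverse.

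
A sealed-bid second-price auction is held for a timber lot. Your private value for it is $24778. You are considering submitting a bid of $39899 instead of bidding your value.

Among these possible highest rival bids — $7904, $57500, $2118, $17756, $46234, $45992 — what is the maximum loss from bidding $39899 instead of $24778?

$7904: same outcome either way → loss $0.
$57500: same outcome either way → loss $0.
$2118: same outcome either way → loss $0.
$17756: same outcome either way → loss $0.
$46234: same outcome either way → loss $0.
$45992: same outcome either way → loss $0.
Maximum loss: $0.

$0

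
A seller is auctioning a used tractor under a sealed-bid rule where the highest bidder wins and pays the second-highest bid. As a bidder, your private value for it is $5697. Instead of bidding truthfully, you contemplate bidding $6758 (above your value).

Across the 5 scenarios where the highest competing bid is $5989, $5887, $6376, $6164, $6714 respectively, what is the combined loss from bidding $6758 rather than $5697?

The deviation costs you only when the competing bid falls strictly between $5697 and $6758; elsewhere both bids give the same outcome.
$5989: truthful payoff $0, deviation payoff −$292 → loss $292.
$5887: truthful payoff $0, deviation payoff −$190 → loss $190.
$6376: truthful payoff $0, deviation payoff −$679 → loss $679.
$6164: truthful payoff $0, deviation payoff −$467 → loss $467.
$6714: truthful payoff $0, deviation payoff −$1017 → loss $1017.
Total loss = $292 + $190 + $679 + $467 + $1017 = $2645.

$2645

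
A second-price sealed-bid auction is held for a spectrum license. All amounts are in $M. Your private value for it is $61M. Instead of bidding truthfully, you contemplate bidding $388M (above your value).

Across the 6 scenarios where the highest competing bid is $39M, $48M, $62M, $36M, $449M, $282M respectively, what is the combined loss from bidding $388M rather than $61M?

$222M

The deviation costs you only when the competing bid falls strictly between $61M and $388M; elsewhere both bids give the same outcome.
$39M: outcomes coincide → loss $0M.
$48M: outcomes coincide → loss $0M.
$62M: truthful payoff $0M, deviation payoff −$1M → loss $1M.
$36M: outcomes coincide → loss $0M.
$449M: outcomes coincide → loss $0M.
$282M: truthful payoff $0M, deviation payoff −$221M → loss $221M.
Total loss = $1M + $221M = $222M.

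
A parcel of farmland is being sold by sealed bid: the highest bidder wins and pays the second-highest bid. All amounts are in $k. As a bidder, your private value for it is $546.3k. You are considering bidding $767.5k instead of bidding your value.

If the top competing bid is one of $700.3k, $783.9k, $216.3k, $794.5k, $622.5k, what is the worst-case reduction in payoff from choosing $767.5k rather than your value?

$700.3k: truthful gives $0k, deviation gives −$154k → loss $154k.
$783.9k: same outcome either way → loss $0k.
$216.3k: same outcome either way → loss $0k.
$794.5k: same outcome either way → loss $0k.
$622.5k: truthful gives $0k, deviation gives −$76.2k → loss $76.2k.
Maximum loss: $154k.

$154k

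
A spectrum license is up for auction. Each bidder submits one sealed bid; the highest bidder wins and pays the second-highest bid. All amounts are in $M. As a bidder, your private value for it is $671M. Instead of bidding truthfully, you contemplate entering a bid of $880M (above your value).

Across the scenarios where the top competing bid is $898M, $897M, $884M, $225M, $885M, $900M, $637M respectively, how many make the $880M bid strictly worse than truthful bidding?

0

The deviation hurts exactly when the highest competing bid lies strictly between $671M and $880M — overbidding then wins at a price above your value.
$898M: above both → same outcome either way.
$897M: above both → same outcome either way.
$884M: above both → same outcome either way.
$225M: below both → same outcome either way.
$885M: above both → same outcome either way.
$900M: above both → same outcome either way.
$637M: below both → same outcome either way.
Count: 0.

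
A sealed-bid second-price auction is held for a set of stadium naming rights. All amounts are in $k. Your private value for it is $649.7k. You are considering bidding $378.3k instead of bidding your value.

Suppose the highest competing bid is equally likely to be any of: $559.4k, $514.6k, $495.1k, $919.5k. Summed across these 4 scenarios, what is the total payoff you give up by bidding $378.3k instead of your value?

$380k

The deviation costs you only when the competing bid falls strictly between $378.3k and $649.7k; elsewhere both bids give the same outcome.
$559.4k: truthful payoff $90.3k, deviation payoff $0k → loss $90.3k.
$514.6k: truthful payoff $135.1k, deviation payoff $0k → loss $135.1k.
$495.1k: truthful payoff $154.6k, deviation payoff $0k → loss $154.6k.
$919.5k: outcomes coincide → loss $0k.
Total loss = $90.3k + $135.1k + $154.6k = $380k.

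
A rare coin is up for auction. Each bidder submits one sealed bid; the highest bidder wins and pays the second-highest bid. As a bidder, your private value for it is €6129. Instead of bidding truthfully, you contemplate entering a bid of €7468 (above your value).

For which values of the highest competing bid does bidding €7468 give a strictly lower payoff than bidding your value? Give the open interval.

(€6129, €7468)

If the competing bid is below €6129, both bids win at the same price — no difference.
If it is above €7468, both bids lose — no difference.
If it lies strictly between €6129 and €7468, bidding your value loses (payoff 0) while bidding €7468 wins at a price above your value (payoff negative).
So the deviation strictly hurts on the open interval (€6129, €7468).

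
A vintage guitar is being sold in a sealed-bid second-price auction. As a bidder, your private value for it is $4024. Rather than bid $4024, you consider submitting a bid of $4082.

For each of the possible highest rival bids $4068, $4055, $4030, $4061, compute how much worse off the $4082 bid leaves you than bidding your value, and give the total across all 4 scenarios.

$118

The deviation costs you only when the competing bid falls strictly between $4024 and $4082; elsewhere both bids give the same outcome.
$4068: truthful payoff $0, deviation payoff −$44 → loss $44.
$4055: truthful payoff $0, deviation payoff −$31 → loss $31.
$4030: truthful payoff $0, deviation payoff −$6 → loss $6.
$4061: truthful payoff $0, deviation payoff −$37 → loss $37.
Total loss = $44 + $31 + $6 + $37 = $118.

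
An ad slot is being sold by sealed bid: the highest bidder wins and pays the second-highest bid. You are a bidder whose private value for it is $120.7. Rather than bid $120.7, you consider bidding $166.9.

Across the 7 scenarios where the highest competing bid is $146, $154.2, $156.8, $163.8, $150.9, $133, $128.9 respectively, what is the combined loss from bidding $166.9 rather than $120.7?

$188.7

The deviation costs you only when the competing bid falls strictly between $120.7 and $166.9; elsewhere both bids give the same outcome.
$146: truthful payoff $0, deviation payoff −$25.3 → loss $25.3.
$154.2: truthful payoff $0, deviation payoff −$33.5 → loss $33.5.
$156.8: truthful payoff $0, deviation payoff −$36.1 → loss $36.1.
$163.8: truthful payoff $0, deviation payoff −$43.1 → loss $43.1.
$150.9: truthful payoff $0, deviation payoff −$30.2 → loss $30.2.
$133: truthful payoff $0, deviation payoff −$12.3 → loss $12.3.
$128.9: truthful payoff $0, deviation payoff −$8.2 → loss $8.2.
Total loss = $25.3 + $33.5 + $36.1 + $43.1 + $30.2 + $12.3 + $8.2 = $188.7.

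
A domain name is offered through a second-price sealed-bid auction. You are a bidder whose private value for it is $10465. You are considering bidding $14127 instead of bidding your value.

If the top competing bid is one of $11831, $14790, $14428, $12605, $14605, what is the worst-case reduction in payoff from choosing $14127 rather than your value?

$2140

$11831: truthful gives $0, deviation gives −$1366 → loss $1366.
$14790: same outcome either way → loss $0.
$14428: same outcome either way → loss $0.
$12605: truthful gives $0, deviation gives −$2140 → loss $2140.
$14605: same outcome either way → loss $0.
Maximum loss: $2140.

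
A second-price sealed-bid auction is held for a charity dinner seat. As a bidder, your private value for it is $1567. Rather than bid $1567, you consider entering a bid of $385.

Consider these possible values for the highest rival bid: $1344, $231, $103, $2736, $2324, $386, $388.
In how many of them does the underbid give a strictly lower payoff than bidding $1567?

The deviation hurts exactly when the highest competing bid lies strictly between $385 and $1567 — underbidding then forfeits a profitable win.
$1344: inside the interval → strictly worse (loss $223).
$231: below both → same outcome either way.
$103: below both → same outcome either way.
$2736: above both → same outcome either way.
$2324: above both → same outcome either way.
$386: inside the interval → strictly worse (loss $1181).
$388: inside the interval → strictly worse (loss $1179).
Count: 3.

3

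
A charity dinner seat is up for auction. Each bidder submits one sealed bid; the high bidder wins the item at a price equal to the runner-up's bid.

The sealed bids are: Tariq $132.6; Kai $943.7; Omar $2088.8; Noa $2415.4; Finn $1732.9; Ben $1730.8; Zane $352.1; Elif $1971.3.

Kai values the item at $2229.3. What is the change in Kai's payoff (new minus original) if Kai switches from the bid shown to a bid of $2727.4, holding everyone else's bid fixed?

The highest bid among the other bidders is $2415.4; Kai's bid doesn't change that.
Original bid $943.7: Kai is not highest (top rival bid is $2415.4); payoff $0.
Alternative bid $2727.4: Kai is highest, pays the top rival bid $2415.4; payoff $2229.3 − $2415.4 = −$186.1.
Change in payoff = −$186.1 − ($0) = −$186.1.

−$186.1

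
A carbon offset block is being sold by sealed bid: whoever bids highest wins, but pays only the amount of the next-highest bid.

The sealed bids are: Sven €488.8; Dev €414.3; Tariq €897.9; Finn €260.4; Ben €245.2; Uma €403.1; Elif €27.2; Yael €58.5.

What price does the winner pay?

€488.8

Highest bid: Tariq at €897.9, so Tariq wins.
Second-highest bid: Sven at €488.8 — that is the price the winner pays.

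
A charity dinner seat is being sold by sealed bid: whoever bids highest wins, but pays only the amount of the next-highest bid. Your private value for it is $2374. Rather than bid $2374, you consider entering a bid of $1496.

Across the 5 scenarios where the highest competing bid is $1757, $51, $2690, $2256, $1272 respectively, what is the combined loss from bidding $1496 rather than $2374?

$735

The deviation costs you only when the competing bid falls strictly between $1496 and $2374; elsewhere both bids give the same outcome.
$1757: truthful payoff $617, deviation payoff $0 → loss $617.
$51: outcomes coincide → loss $0.
$2690: outcomes coincide → loss $0.
$2256: truthful payoff $118, deviation payoff $0 → loss $118.
$1272: outcomes coincide → loss $0.
Total loss = $617 + $118 = $735.
In a second-price auction your bid sets only whether you win, not what you pay, so bidding your true value is weakly dominant.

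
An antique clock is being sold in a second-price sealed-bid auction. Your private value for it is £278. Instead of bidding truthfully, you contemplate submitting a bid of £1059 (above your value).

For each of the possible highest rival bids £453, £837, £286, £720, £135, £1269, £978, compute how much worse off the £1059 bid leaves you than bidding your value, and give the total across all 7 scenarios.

The deviation costs you only when the competing bid falls strictly between £278 and £1059; elsewhere both bids give the same outcome.
£453: truthful payoff £0, deviation payoff −£175 → loss £175.
£837: truthful payoff £0, deviation payoff −£559 → loss £559.
£286: truthful payoff £0, deviation payoff −£8 → loss £8.
£720: truthful payoff £0, deviation payoff −£442 → loss £442.
£135: outcomes coincide → loss £0.
£1269: outcomes coincide → loss £0.
£978: truthful payoff £0, deviation payoff −£700 → loss £700.
Total loss = £175 + £559 + £8 + £442 + £700 = £1884.
Truthful bidding weakly dominates here: raising your bid can only win items priced above your value, and lowering it can only forfeit items priced below.

£1884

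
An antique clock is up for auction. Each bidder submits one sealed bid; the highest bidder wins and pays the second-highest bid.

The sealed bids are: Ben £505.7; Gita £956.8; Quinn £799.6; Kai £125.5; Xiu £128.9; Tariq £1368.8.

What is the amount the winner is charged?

£956.8

Highest bid: Tariq at £1368.8, so Tariq wins.
Second-highest bid: Gita at £956.8 — that is the price the winner pays.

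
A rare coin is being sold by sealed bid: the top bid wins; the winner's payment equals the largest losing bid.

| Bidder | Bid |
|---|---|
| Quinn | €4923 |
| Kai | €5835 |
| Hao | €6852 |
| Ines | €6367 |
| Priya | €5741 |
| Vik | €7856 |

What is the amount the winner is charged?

€6852

Highest bid: Vik at €7856, so Vik wins.
Second-highest bid: Hao at €6852 — that is the price the winner pays.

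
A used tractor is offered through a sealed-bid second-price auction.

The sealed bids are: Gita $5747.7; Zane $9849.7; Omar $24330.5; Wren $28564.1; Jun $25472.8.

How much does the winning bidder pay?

$25472.8

Highest bid: Wren at $28564.1, so Wren wins.
Second-highest bid: Jun at $25472.8 — that is the price the winner pays.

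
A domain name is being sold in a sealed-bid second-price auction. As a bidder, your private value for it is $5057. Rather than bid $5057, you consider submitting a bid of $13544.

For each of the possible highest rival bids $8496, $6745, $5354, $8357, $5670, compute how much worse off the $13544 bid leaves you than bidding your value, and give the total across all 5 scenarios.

$9337

The deviation costs you only when the competing bid falls strictly between $5057 and $13544; elsewhere both bids give the same outcome.
$8496: truthful payoff $0, deviation payoff −$3439 → loss $3439.
$6745: truthful payoff $0, deviation payoff −$1688 → loss $1688.
$5354: truthful payoff $0, deviation payoff −$297 → loss $297.
$8357: truthful payoff $0, deviation payoff −$3300 → loss $3300.
$5670: truthful payoff $0, deviation payoff −$613 → loss $613.
Total loss = $3439 + $1688 + $297 + $3300 + $613 = $9337.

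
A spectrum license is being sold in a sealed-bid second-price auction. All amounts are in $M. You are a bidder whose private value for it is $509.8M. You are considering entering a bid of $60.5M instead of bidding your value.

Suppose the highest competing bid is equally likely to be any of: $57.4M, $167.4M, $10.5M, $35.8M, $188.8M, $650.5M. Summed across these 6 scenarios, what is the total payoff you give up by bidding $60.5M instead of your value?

The deviation costs you only when the competing bid falls strictly between $60.5M and $509.8M; elsewhere both bids give the same outcome.
$57.4M: outcomes coincide → loss $0M.
$167.4M: truthful payoff $342.4M, deviation payoff $0M → loss $342.4M.
$10.5M: outcomes coincide → loss $0M.
$35.8M: outcomes coincide → loss $0M.
$188.8M: truthful payoff $321M, deviation payoff $0M → loss $321M.
$650.5M: outcomes coincide → loss $0M.
Total loss = $342.4M + $321M = $663.4M.

$663.4M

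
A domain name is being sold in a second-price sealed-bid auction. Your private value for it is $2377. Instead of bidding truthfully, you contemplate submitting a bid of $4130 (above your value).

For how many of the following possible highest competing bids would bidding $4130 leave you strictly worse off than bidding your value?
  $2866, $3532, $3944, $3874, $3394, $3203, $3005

7

The deviation hurts exactly when the highest competing bid lies strictly between $2377 and $4130 — overbidding then wins at a price above your value.
$2866: inside the interval → strictly worse (loss $489).
$3532: inside the interval → strictly worse (loss $1155).
$3944: inside the interval → strictly worse (loss $1567).
$3874: inside the interval → strictly worse (loss $1497).
$3394: inside the interval → strictly worse (loss $1017).
$3203: inside the interval → strictly worse (loss $826).
$3005: inside the interval → strictly worse (loss $628).
Count: 7.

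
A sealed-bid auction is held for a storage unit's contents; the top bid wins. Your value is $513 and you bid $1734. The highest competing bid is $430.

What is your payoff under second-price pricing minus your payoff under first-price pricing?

$1304

You have the highest bid, so you win under either rule.
Second-price: pay $430 → payoff $83.
First-price: pay your own bid $1734 → payoff −$1221.
Difference = $83 − (−$1221) = $1304.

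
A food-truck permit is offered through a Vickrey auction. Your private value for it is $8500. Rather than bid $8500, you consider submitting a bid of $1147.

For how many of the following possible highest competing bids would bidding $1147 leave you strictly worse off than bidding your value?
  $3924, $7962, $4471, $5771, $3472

The deviation hurts exactly when the highest competing bid lies strictly between $1147 and $8500 — underbidding then forfeits a profitable win.
$3924: inside the interval → strictly worse (loss $4576).
$7962: inside the interval → strictly worse (loss $538).
$4471: inside the interval → strictly worse (loss $4029).
$5771: inside the interval → strictly worse (loss $2729).
$3472: inside the interval → strictly worse (loss $5028).
Count: 5.

5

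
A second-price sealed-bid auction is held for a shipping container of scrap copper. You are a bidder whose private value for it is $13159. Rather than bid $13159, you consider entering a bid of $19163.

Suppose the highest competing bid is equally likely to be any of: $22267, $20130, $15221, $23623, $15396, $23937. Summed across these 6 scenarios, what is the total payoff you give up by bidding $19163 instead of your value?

$4299

The deviation costs you only when the competing bid falls strictly between $13159 and $19163; elsewhere both bids give the same outcome.
$22267: outcomes coincide → loss $0.
$20130: outcomes coincide → loss $0.
$15221: truthful payoff $0, deviation payoff −$2062 → loss $2062.
$23623: outcomes coincide → loss $0.
$15396: truthful payoff $0, deviation payoff −$2237 → loss $2237.
$23937: outcomes coincide → loss $0.
Total loss = $2062 + $2237 = $4299.
Because the price is fixed by the runner-up's bid, deviating from your value can only change a good outcome into a bad one — never the reverse.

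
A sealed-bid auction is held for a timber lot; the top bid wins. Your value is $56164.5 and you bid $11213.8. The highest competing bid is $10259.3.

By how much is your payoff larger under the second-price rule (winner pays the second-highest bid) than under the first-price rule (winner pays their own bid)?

$954.5

You have the highest bid, so you win under either rule.
Second-price: pay $10259.3 → payoff $45905.2.
First-price: pay your own bid $11213.8 → payoff $44950.7.
Difference = $45905.2 − ($44950.7) = $954.5.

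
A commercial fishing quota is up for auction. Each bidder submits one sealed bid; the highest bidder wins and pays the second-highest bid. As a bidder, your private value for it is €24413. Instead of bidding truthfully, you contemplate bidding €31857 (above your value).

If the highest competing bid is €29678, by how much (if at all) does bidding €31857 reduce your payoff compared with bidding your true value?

Bidding your value €24413: you lose (since €24413 < €29678). Payoff €0.
Bidding €31857: you win and pay €29678. Payoff €24413 − €29678 = −€5265.
The competing bid €29678 lies between your value and your inflated bid, so overbidding wins an item priced above your value.
Loss from deviating = €0 − (−€5265) = €5265.

€5265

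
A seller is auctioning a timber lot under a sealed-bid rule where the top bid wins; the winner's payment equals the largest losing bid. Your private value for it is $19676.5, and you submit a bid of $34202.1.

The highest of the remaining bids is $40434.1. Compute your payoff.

Your bid $34202.1 is below the highest competing bid $40434.1, so you lose.
A losing bidder pays nothing and receives nothing: payoff = $0.

$0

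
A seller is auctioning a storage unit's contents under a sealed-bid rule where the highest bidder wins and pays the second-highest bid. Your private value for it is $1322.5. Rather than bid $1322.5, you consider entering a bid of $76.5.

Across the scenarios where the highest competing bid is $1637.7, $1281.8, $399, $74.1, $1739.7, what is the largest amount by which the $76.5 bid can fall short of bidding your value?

$1637.7: same outcome either way → loss $0.
$1281.8: truthful gives $40.7, deviation gives $0 → loss $40.7.
$399: truthful gives $923.5, deviation gives $0 → loss $923.5.
$74.1: same outcome either way → loss $0.
$1739.7: same outcome either way → loss $0.
Maximum loss: $923.5.

$923.5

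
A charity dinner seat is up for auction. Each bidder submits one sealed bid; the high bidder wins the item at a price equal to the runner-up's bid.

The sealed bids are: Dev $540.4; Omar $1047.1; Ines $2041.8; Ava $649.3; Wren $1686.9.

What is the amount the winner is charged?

Highest bid: Ines at $2041.8, so Ines wins.
Second-highest bid: Wren at $1686.9 — that is the price the winner pays.

$1686.9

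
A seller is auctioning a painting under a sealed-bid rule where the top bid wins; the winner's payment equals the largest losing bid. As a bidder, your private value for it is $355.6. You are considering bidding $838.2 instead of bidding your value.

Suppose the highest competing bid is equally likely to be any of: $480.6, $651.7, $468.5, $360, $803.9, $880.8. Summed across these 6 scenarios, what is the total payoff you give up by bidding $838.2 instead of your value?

$986.7

The deviation costs you only when the competing bid falls strictly between $355.6 and $838.2; elsewhere both bids give the same outcome.
$480.6: truthful payoff $0, deviation payoff −$125 → loss $125.
$651.7: truthful payoff $0, deviation payoff −$296.1 → loss $296.1.
$468.5: truthful payoff $0, deviation payoff −$112.9 → loss $112.9.
$360: truthful payoff $0, deviation payoff −$4.4 → loss $4.4.
$803.9: truthful payoff $0, deviation payoff −$448.3 → loss $448.3.
$880.8: outcomes coincide → loss $0.
Total loss = $125 + $296.1 + $112.9 + $4.4 + $448.3 = $986.7.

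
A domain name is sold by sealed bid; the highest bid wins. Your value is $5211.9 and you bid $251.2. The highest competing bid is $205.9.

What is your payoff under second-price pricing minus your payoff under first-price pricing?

$45.3

You have the highest bid, so you win under either rule.
Second-price: pay $205.9 → payoff $5006.
First-price: pay your own bid $251.2 → payoff $4960.7.
Difference = $5006 − ($4960.7) = $45.3.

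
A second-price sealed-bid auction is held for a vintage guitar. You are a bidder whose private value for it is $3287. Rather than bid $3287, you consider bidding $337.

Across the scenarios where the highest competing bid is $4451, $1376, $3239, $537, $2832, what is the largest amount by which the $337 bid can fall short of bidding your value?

$2750

$4451: same outcome either way → loss $0.
$1376: truthful gives $1911, deviation gives $0 → loss $1911.
$3239: truthful gives $48, deviation gives $0 → loss $48.
$537: truthful gives $2750, deviation gives $0 → loss $2750.
$2832: truthful gives $455, deviation gives $0 → loss $455.
Maximum loss: $2750.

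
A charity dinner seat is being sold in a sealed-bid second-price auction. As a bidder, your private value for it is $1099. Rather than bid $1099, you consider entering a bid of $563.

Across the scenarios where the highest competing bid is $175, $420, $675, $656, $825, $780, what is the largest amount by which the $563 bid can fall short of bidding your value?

$443

$175: same outcome either way → loss $0.
$420: same outcome either way → loss $0.
$675: truthful gives $424, deviation gives $0 → loss $424.
$656: truthful gives $443, deviation gives $0 → loss $443.
$825: truthful gives $274, deviation gives $0 → loss $274.
$780: truthful gives $319, deviation gives $0 → loss $319.
Maximum loss: $443.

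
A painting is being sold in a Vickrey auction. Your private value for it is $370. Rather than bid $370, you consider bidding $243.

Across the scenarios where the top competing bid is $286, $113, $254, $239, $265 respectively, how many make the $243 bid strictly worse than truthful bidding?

The deviation hurts exactly when the highest competing bid lies strictly between $243 and $370 — underbidding then forfeits a profitable win.
$286: inside the interval → strictly worse (loss $84).
$113: below both → same outcome either way.
$254: inside the interval → strictly worse (loss $116).
$239: below both → same outcome either way.
$265: inside the interval → strictly worse (loss $105).
Count: 3.

3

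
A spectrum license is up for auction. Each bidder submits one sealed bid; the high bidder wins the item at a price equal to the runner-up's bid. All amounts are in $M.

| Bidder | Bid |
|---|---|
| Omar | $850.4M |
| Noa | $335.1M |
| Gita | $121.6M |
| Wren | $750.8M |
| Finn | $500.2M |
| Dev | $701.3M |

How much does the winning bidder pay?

$750.8M

Highest bid: Omar at $850.4M, so Omar wins.
Second-highest bid: Wren at $750.8M — that is the price the winner pays.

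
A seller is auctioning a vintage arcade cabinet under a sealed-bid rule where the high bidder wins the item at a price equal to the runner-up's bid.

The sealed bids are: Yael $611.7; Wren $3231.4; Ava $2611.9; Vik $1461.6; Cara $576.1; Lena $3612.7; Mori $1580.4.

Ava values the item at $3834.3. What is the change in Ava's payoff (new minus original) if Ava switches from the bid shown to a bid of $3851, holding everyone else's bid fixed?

$221.6

The highest bid among the other bidders is $3612.7; Ava's bid doesn't change that.
Original bid $2611.9: Ava is not highest (top rival bid is $3612.7); payoff $0.
Alternative bid $3851: Ava is highest, pays the top rival bid $3612.7; payoff $3834.3 − $3612.7 = $221.6.
Change in payoff = $221.6 − ($0) = $221.6.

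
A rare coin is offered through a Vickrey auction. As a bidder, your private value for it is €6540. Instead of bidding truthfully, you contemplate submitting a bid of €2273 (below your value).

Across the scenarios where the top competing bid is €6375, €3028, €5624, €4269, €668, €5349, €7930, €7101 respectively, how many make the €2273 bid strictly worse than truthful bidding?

The deviation hurts exactly when the highest competing bid lies strictly between €2273 and €6540 — underbidding then forfeits a profitable win.
€6375: inside the interval → strictly worse (loss €165).
€3028: inside the interval → strictly worse (loss €3512).
€5624: inside the interval → strictly worse (loss €916).
€4269: inside the interval → strictly worse (loss €2271).
€668: below both → same outcome either way.
€5349: inside the interval → strictly worse (loss €1191).
€7930: above both → same outcome either way.
€7101: above both → same outcome either way.
Count: 5.

5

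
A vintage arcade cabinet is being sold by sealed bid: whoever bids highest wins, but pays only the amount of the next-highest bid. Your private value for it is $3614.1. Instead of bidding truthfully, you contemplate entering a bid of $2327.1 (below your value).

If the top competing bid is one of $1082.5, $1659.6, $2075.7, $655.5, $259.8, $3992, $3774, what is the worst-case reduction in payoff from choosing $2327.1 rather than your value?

$0

$1082.5: same outcome either way → loss $0.
$1659.6: same outcome either way → loss $0.
$2075.7: same outcome either way → loss $0.
$655.5: same outcome either way → loss $0.
$259.8: same outcome either way → loss $0.
$3992: same outcome either way → loss $0.
$3774: same outcome either way → loss $0.
Maximum loss: $0.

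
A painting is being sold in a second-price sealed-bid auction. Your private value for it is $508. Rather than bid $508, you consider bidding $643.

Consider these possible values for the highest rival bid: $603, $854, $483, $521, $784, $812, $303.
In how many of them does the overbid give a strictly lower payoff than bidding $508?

2

The deviation hurts exactly when the highest competing bid lies strictly between $508 and $643 — overbidding then wins at a price above your value.
$603: inside the interval → strictly worse (loss $95).
$854: above both → same outcome either way.
$483: below both → same outcome either way.
$521: inside the interval → strictly worse (loss $13).
$784: above both → same outcome either way.
$812: above both → same outcome either way.
$303: below both → same outcome either way.
Count: 2.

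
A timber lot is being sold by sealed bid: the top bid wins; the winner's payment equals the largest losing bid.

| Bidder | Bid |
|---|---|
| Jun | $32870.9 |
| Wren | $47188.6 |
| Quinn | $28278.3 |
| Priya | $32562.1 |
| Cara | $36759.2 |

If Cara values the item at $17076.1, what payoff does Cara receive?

Highest bid: Wren at $47188.6, so Wren wins.
Second-highest bid: Cara at $36759.2 — that is the price the winner pays.
Cara did not win, so Cara pays nothing and receives nothing: payoff $0.

$0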